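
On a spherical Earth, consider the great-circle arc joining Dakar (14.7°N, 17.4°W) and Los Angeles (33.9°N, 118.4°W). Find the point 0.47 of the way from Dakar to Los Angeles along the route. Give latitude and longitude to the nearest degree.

From cos δ = sin φ₁ sin φ₂ + cos φ₁ cos φ₂ cos Δλ, the central angle is δ ≈ 1.582 rad (90.7°).
Interpolate at f = 0.47 with slerp weights a = sin((1−f)δ)/sin δ ≈ 0.744, b = sin(fδ)/sin δ ≈ 0.677.
p = a·p₁ + b·p₂ ≈ (0.419, -0.710, 0.566); φ = arcsin(p_z) ≈ 34.50°, λ = atan2(p_y, p_x) ≈ -59.42°.

≈ 34°N, 59°W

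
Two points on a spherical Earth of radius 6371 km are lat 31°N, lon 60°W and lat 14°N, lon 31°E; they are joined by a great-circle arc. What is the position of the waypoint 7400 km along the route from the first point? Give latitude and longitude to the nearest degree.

≈ lat 22°N, lon 15°E

Write both endpoints as unit vectors p₁, p₂ with components (cos φ cos λ, cos φ sin λ, sin φ).
The central angle between the endpoints is δ = arccos(p₁·p₂) ≈ 1.460 rad (83.7°). The total great-circle distance is δ·R ≈ 1.460 × 6371 ≈ 9305 km, so the target fraction is f = 7400/9305 ≈ 0.795.
Interpolate at f ≈ 0.795 with slerp weights a = sin((1−f)δ)/sin δ ≈ 0.296, b = sin(fδ)/sin δ ≈ 0.923.
p = a·p₁ + b·p₂ ≈ (0.895, 0.241, 0.376); φ = arcsin(p_z) ≈ 22.08°, λ = atan2(p_y, p_x) ≈ 15.09°.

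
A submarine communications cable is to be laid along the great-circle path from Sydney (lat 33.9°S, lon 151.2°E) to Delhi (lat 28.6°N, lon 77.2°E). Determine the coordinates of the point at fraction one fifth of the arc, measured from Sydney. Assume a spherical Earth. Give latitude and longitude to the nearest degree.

≈ lat 23°S, lon 134°E

Convert each endpoint to a unit vector on the sphere (x = cos φ cos λ, y = cos φ sin λ, z = sin φ).
The central angle between the endpoints is δ = arccos(p₁·p₂) ≈ 1.637 rad (93.8°).
Interpolate at f = 1/5 with slerp weights a = sin((1−f)δ)/sin δ ≈ 0.968, b = sin(fδ)/sin δ ≈ 0.322.
p = a·p₁ + b·p₂ ≈ (-0.642, 0.663, -0.386); φ = arcsin(p_z) ≈ -22.69°, λ = atan2(p_y, p_x) ≈ 134.05°.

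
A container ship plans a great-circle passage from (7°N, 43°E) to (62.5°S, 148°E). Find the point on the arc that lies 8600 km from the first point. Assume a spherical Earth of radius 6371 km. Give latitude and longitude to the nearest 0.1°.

Write both endpoints as unit vectors p₁, p₂ with components (cos φ cos λ, cos φ sin λ, sin φ).
The central angle between the endpoints is δ = arccos(p₁·p₂) ≈ 1.800 rad (103.1°). The total great-circle distance is δ·R ≈ 1.800 × 6371 ≈ 11465 km, so the target fraction is f = 8600/11465 ≈ 0.750.
Interpolate at f ≈ 0.750 with slerp weights a = sin((1−f)δ)/sin δ ≈ 0.446, b = sin(fδ)/sin δ ≈ 1.002.
p = a·p₁ + b·p₂ ≈ (-0.068, 0.547, -0.834); φ = arcsin(p_z) ≈ -56.53°, λ = atan2(p_y, p_x) ≈ 97.12°.

≈ (56.5°S, 97.1°E)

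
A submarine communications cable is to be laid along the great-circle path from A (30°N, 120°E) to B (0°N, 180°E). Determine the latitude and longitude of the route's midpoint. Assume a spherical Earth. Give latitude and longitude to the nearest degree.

≈ (17°N, 152°E)

The haversine formula gives a central angle δ ≈ 1.123 rad (64.3°) between the endpoints.
Interpolate at f = 1/2 with slerp weights a = sin((1−f)δ)/sin δ ≈ 0.591, b = sin(fδ)/sin δ ≈ 0.591.
p = a·p₁ + b·p₂ ≈ (-0.846, 0.443, 0.295); φ = arcsin(p_z) ≈ 17.18°, λ = atan2(p_y, p_x) ≈ 152.37°.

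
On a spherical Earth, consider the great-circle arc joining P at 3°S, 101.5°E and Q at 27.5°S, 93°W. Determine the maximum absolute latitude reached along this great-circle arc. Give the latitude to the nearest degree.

The great circle lies in the plane with unit normal n̂ = (p₁ × p₂)/|p₁ × p₂|.
Here n̂_z ≈ +0.401; the vertex latitude is φ_max = arccos|n̂_z| ≈ 66.3°.
Check via Clairaut: cos φ_max = |cos φ₁| · sin C = cos(3.0°)·sin(156.3°) ≈ 0.401, again giving ≈ 66.3°.

≈ 66°S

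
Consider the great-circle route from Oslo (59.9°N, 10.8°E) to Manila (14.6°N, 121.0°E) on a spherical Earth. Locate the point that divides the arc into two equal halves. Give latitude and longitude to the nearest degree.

The haversine formula gives a central angle δ ≈ 1.520 rad (87.1°) between the endpoints.
Interpolate at f = 1/2 with slerp weights a = sin((1−f)δ)/sin δ ≈ 0.690, b = sin(fδ)/sin δ ≈ 0.690.
p = a·p₁ + b·p₂ ≈ (-0.004, 0.637, 0.771); φ = arcsin(p_z) ≈ 50.42°, λ = atan2(p_y, p_x) ≈ 90.36°.

≈ (50°N, 90°E)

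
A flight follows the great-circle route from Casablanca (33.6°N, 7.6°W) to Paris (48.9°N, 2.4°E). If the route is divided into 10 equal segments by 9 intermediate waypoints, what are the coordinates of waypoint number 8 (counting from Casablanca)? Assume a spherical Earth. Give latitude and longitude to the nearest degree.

From cos δ = sin φ₁ sin φ₂ + cos φ₁ cos φ₂ cos Δλ, the central angle is δ ≈ 0.297 rad (17.0°).
Interpolate at f = 8/10 with slerp weights a = sin((1−f)δ)/sin δ ≈ 0.203, b = sin(fδ)/sin δ ≈ 0.804.
p = a·p₁ + b·p₂ ≈ (0.696, -0.000, 0.718); φ = arcsin(p_z) ≈ 45.92°, λ = atan2(p_y, p_x) ≈ -0.02°.

≈ (46°N, 0°E)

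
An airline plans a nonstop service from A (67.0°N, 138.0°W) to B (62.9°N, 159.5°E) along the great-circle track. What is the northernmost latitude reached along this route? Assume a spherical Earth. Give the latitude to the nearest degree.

The great circle lies in the plane with unit normal n̂ = (p₁ × p₂)/|p₁ × p₂|.
Here n̂_z ≈ -0.365; the vertex latitude is φ_max = arccos|n̂_z| ≈ 68.6°.
Check via Clairaut: cos φ_max = |cos φ₁| · sin C = cos(67.0°)·sin(69.1°) ≈ 0.365, again giving ≈ 68.6°.

≈ 69°N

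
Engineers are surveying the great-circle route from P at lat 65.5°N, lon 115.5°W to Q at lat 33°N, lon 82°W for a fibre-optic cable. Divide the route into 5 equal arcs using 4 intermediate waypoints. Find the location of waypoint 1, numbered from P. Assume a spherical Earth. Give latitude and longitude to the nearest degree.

≈ lat 60°N, lon 104°W

The haversine formula gives a central angle δ ≈ 0.667 rad (38.2°) between the endpoints.
Interpolate at f = 1/5 with slerp weights a = sin((1−f)δ)/sin δ ≈ 0.822, b = sin(fδ)/sin δ ≈ 0.215.
p = a·p₁ + b·p₂ ≈ (-0.122, -0.486, 0.865); φ = arcsin(p_z) ≈ 59.91°, λ = atan2(p_y, p_x) ≈ -104.05°.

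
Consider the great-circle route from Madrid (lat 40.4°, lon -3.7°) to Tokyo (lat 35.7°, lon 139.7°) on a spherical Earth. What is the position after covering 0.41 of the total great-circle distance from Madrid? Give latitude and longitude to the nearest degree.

The haversine formula gives a central angle δ ≈ 1.689 rad (96.8°) between the endpoints.
Interpolate at f = 0.41 with slerp weights a = sin((1−f)δ)/sin δ ≈ 0.846, b = sin(fδ)/sin δ ≈ 0.643.
p = a·p₁ + b·p₂ ≈ (0.244, 0.296, 0.923); φ = arcsin(p_z) ≈ 67.42°, λ = atan2(p_y, p_x) ≈ 50.48°.

≈ lat 67°, lon 50°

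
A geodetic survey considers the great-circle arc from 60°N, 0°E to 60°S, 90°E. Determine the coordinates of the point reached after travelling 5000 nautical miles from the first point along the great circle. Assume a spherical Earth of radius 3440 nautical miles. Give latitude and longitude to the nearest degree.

Write both endpoints as unit vectors p₁, p₂ with components (cos φ cos λ, cos φ sin λ, sin φ).
The central angle between the endpoints is δ = arccos(p₁·p₂) ≈ 2.419 rad (138.6°). The total great-circle distance is δ·R ≈ 2.419 × 3440 ≈ 8321 nmi, so the target fraction is f = 5000/8321 ≈ 0.601.
Interpolate at f ≈ 0.601 with slerp weights a = sin((1−f)δ)/sin δ ≈ 1.243, b = sin(fδ)/sin δ ≈ 1.501.
p = a·p₁ + b·p₂ ≈ (0.622, 0.751, -0.224); φ = arcsin(p_z) ≈ -12.93°, λ = atan2(p_y, p_x) ≈ 50.38°.

≈ 13°S, 50°E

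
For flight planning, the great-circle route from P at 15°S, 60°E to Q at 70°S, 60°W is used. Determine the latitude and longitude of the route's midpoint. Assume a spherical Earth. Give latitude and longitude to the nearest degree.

≈ 55°S, 40°E

The haversine formula gives a central angle δ ≈ 1.493 rad (85.5°) between the endpoints.
Interpolate at f = 1/2 with slerp weights a = sin((1−f)δ)/sin δ ≈ 0.681, b = sin(fδ)/sin δ ≈ 0.681.
p = a·p₁ + b·p₂ ≈ (0.445, 0.368, -0.816); φ = arcsin(p_z) ≈ -54.71°, λ = atan2(p_y, p_x) ≈ 39.56°.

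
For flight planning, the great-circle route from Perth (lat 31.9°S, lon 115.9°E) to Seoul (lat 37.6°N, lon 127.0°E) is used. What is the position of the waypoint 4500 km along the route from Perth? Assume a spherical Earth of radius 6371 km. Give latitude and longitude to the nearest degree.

Convert each endpoint to a unit vector on the sphere (x = cos φ cos λ, y = cos φ sin λ, z = sin φ).
The central angle between the endpoints is δ = arccos(p₁·p₂) ≈ 1.226 rad (70.3°). The total great-circle distance is δ·R ≈ 1.226 × 6371 ≈ 7813 km, so the target fraction is f = 4500/7813 ≈ 0.576.
Interpolate at f ≈ 0.576 with slerp weights a = sin((1−f)δ)/sin δ ≈ 0.528, b = sin(fδ)/sin δ ≈ 0.690.
p = a·p₁ + b·p₂ ≈ (-0.525, 0.839, 0.142); φ = arcsin(p_z) ≈ 8.15°, λ = atan2(p_y, p_x) ≈ 122.00°.

≈ lat 8°N, lon 122°E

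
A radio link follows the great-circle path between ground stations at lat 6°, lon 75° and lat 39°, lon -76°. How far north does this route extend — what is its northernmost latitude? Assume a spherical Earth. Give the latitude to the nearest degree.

≈ 62°

The great circle lies in the plane with unit normal n̂ = (p₁ × p₂)/|p₁ × p₂|.
Here n̂_z ≈ -0.473; the vertex latitude is φ_max = arccos|n̂_z| ≈ 61.8°.
Check via Clairaut: cos φ_max = |cos φ₁| · sin C = cos(6.0°)·sin(28.4°) ≈ 0.473, again giving ≈ 61.8°.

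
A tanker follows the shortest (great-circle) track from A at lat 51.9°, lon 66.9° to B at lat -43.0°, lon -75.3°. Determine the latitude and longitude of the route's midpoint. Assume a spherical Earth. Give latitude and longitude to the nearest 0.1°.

Convert each endpoint to a unit vector on the sphere (x = cos φ cos λ, y = cos φ sin λ, z = sin φ).
The central angle between the endpoints is δ = arccos(p₁·p₂) ≈ 2.675 rad (153.3°).
Interpolate at f = 1/2 with slerp weights a = sin((1−f)δ)/sin δ ≈ 2.164, b = sin(fδ)/sin δ ≈ 2.164.
p = a·p₁ + b·p₂ ≈ (0.926, -0.303, 0.227); φ = arcsin(p_z) ≈ 13.13°, λ = atan2(p_y, p_x) ≈ -18.11°.

≈ lat 13.1°, lon -18.1°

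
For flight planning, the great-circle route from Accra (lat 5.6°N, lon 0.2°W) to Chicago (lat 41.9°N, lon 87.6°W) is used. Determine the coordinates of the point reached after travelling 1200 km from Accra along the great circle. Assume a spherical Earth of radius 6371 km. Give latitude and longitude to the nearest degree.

≈ lat 13°N, lon 8°W

From cos δ = sin φ₁ sin φ₂ + cos φ₁ cos φ₂ cos Δλ, the central angle is δ ≈ 1.472 rad (84.3°). The total great-circle distance is δ·R ≈ 1.472 × 6371 ≈ 9377 km, so the target fraction is f = 1200/9377 ≈ 0.128.
Interpolate at f ≈ 0.128 with slerp weights a = sin((1−f)δ)/sin δ ≈ 0.964, b = sin(fδ)/sin δ ≈ 0.188.
p = a·p₁ + b·p₂ ≈ (0.965, -0.143, 0.220); φ = arcsin(p_z) ≈ 12.69°, λ = atan2(p_y, p_x) ≈ -8.45°.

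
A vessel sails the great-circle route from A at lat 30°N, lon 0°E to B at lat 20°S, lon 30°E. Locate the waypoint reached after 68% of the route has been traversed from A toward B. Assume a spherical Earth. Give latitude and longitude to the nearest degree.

≈ lat 4°S, lon 21°E

The haversine formula gives a central angle δ ≈ 1.008 rad (57.7°) between the endpoints.
Interpolate at f = 0.68 with slerp weights a = sin((1−f)δ)/sin δ ≈ 0.375, b = sin(fδ)/sin δ ≈ 0.748.
p = a·p₁ + b·p₂ ≈ (0.934, 0.352, -0.069); φ = arcsin(p_z) ≈ -3.93°, λ = atan2(p_y, p_x) ≈ 20.64°.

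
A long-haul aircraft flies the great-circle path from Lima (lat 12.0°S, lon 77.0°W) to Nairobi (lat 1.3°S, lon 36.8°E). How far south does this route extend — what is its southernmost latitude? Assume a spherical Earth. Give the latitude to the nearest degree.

≈ 14°S

The great circle lies in the plane with unit normal n̂ = (p₁ × p₂)/|p₁ × p₂|.
Here n̂_z ≈ +0.972; the vertex latitude is φ_max = arccos|n̂_z| ≈ 13.7°.
Check via Clairaut: cos φ_max = |cos φ₁| · sin C = cos(12.0°)·sin(96.6°) ≈ 0.972, again giving ≈ 13.7°.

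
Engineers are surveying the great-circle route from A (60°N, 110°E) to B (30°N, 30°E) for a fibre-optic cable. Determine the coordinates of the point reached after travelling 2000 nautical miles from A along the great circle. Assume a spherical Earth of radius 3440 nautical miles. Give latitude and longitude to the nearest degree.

Convert each endpoint to a unit vector on the sphere (x = cos φ cos λ, y = cos φ sin λ, z = sin φ).
The central angle between the endpoints is δ = arccos(p₁·p₂) ≈ 1.038 rad (59.5°). The total great-circle distance is δ·R ≈ 1.038 × 3440 ≈ 3570 nmi, so the target fraction is f = 2000/3570 ≈ 0.560.
Interpolate at f ≈ 0.560 with slerp weights a = sin((1−f)δ)/sin δ ≈ 0.512, b = sin(fδ)/sin δ ≈ 0.638.
p = a·p₁ + b·p₂ ≈ (0.391, 0.517, 0.762); φ = arcsin(p_z) ≈ 49.63°, λ = atan2(p_y, p_x) ≈ 52.89°.

≈ (50°N, 53°E)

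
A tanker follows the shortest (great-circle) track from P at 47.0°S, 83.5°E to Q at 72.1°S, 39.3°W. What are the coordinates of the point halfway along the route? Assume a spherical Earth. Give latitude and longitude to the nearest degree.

≈ 71°S, 57°E

From cos δ = sin φ₁ sin φ₂ + cos φ₁ cos φ₂ cos Δλ, the central angle is δ ≈ 0.949 rad (54.4°).
Interpolate at f = 1/2 with slerp weights a = sin((1−f)δ)/sin δ ≈ 0.562, b = sin(fδ)/sin δ ≈ 0.562.
p = a·p₁ + b·p₂ ≈ (0.177, 0.271, -0.946); φ = arcsin(p_z) ≈ -71.09°, λ = atan2(p_y, p_x) ≈ 56.88°.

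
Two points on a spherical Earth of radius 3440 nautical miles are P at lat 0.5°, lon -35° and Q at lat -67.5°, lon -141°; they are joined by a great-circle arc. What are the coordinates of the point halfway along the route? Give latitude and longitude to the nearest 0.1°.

≈ lat -43.4°, lon -57.4°

Write both endpoints as unit vectors p₁, p₂ with components (cos φ cos λ, cos φ sin λ, sin φ).
The central angle between the endpoints is δ = arccos(p₁·p₂) ≈ 1.685 rad (96.5°).
Interpolate at f = 1/2 with slerp weights a = sin((1−f)δ)/sin δ ≈ 0.751, b = sin(fδ)/sin δ ≈ 0.751.
p = a·p₁ + b·p₂ ≈ (0.392, -0.612, -0.687); φ = arcsin(p_z) ≈ -43.42°, λ = atan2(p_y, p_x) ≈ -57.36°.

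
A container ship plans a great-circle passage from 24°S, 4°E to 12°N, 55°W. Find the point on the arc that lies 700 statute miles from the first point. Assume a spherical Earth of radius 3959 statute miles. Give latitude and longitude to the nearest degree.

≈ 19°S, 6°W

The haversine formula gives a central angle δ ≈ 1.186 rad (67.9°) between the endpoints. The total great-circle distance is δ·R ≈ 1.186 × 3959 ≈ 4694 mi, so the target fraction is f = 700/4694 ≈ 0.149.
Interpolate at f ≈ 0.149 with slerp weights a = sin((1−f)δ)/sin δ ≈ 0.913, b = sin(fδ)/sin δ ≈ 0.190.
p = a·p₁ + b·p₂ ≈ (0.939, -0.094, -0.332); φ = arcsin(p_z) ≈ -19.39°, λ = atan2(p_y, p_x) ≈ -5.71°.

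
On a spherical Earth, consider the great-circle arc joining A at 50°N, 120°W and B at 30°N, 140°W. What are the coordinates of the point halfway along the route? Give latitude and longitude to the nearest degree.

≈ 40°N, 131°W

Write both endpoints as unit vectors p₁, p₂ with components (cos φ cos λ, cos φ sin λ, sin φ).
The central angle between the endpoints is δ = arccos(p₁·p₂) ≈ 0.437 rad (25.0°).
Interpolate at f = 1/2 with slerp weights a = sin((1−f)δ)/sin δ ≈ 0.512, b = sin(fδ)/sin δ ≈ 0.512.
p = a·p₁ + b·p₂ ≈ (-0.504, -0.570, 0.648); φ = arcsin(p_z) ≈ 40.42°, λ = atan2(p_y, p_x) ≈ -131.49°.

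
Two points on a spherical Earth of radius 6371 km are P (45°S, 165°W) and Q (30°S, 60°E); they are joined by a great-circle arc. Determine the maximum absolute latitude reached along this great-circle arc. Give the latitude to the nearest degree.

The great circle lies in the plane with unit normal n̂ = (p₁ × p₂)/|p₁ × p₂|.
Here n̂_z ≈ -0.434; the vertex latitude is φ_max = arccos|n̂_z| ≈ 64.3°.
Check via Clairaut: cos φ_max = |cos φ₁| · sin C = cos(45.0°)·sin(142.1°) ≈ 0.434, again giving ≈ 64.3°.

≈ 64°S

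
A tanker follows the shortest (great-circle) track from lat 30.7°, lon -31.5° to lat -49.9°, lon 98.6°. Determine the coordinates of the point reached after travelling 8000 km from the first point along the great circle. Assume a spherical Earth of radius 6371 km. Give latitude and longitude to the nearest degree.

≈ lat -23°, lon 18°

Write both endpoints as unit vectors p₁, p₂ with components (cos φ cos λ, cos φ sin λ, sin φ).
The central angle between the endpoints is δ = arccos(p₁·p₂) ≈ 2.415 rad (138.4°). The total great-circle distance is δ·R ≈ 2.415 × 6371 ≈ 15384 km, so the target fraction is f = 8000/15384 ≈ 0.520.
Interpolate at f ≈ 0.520 with slerp weights a = sin((1−f)δ)/sin δ ≈ 1.379, b = sin(fδ)/sin δ ≈ 1.431.
p = a·p₁ + b·p₂ ≈ (0.873, 0.292, -0.390); φ = arcsin(p_z) ≈ -22.98°, λ = atan2(p_y, p_x) ≈ 18.47°.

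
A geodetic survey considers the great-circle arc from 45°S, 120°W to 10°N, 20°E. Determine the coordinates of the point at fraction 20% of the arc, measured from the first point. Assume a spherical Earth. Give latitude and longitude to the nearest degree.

From cos δ = sin φ₁ sin φ₂ + cos φ₁ cos φ₂ cos Δλ, the central angle is δ ≈ 2.287 rad (131.0°).
Interpolate at f = 0.20 with slerp weights a = sin((1−f)δ)/sin δ ≈ 1.281, b = sin(fδ)/sin δ ≈ 0.585.
p = a·p₁ + b·p₂ ≈ (0.089, -0.588, -0.804); φ = arcsin(p_z) ≈ -53.55°, λ = atan2(p_y, p_x) ≈ -81.43°.

≈ 54°S, 81°W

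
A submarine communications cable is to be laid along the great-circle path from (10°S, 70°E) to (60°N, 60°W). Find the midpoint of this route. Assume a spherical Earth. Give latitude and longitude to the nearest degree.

The haversine formula gives a central angle δ ≈ 2.057 rad (117.8°) between the endpoints.
Interpolate at f = 1/2 with slerp weights a = sin((1−f)δ)/sin δ ≈ 0.968, b = sin(fδ)/sin δ ≈ 0.968.
p = a·p₁ + b·p₂ ≈ (0.568, 0.477, 0.671); φ = arcsin(p_z) ≈ 42.11°, λ = atan2(p_y, p_x) ≈ 40.00°.

≈ (42°N, 40°E)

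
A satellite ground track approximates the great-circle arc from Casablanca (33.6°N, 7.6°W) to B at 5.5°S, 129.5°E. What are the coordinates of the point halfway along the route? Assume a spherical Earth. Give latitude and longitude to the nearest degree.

≈ 34°N, 74°E

Write both endpoints as unit vectors p₁, p₂ with components (cos φ cos λ, cos φ sin λ, sin φ).
The central angle between the endpoints is δ = arccos(p₁·p₂) ≈ 2.292 rad (131.3°).
Interpolate at f = 1/2 with slerp weights a = sin((1−f)δ)/sin δ ≈ 1.213, b = sin(fδ)/sin δ ≈ 1.213.
p = a·p₁ + b·p₂ ≈ (0.234, 0.798, 0.555); φ = arcsin(p_z) ≈ 33.72°, λ = atan2(p_y, p_x) ≈ 73.69°.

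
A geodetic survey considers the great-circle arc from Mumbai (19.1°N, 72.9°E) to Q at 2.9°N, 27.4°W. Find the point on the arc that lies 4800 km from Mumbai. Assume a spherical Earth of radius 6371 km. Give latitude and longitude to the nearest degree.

≈ 18°N, 27°E

Write both endpoints as unit vectors p₁, p₂ with components (cos φ cos λ, cos φ sin λ, sin φ).
The central angle between the endpoints is δ = arccos(p₁·p₂) ≈ 1.724 rad (98.8°). The total great-circle distance is δ·R ≈ 1.724 × 6371 ≈ 10981 km, so the target fraction is f = 4800/10981 ≈ 0.437.
Interpolate at f ≈ 0.437 with slerp weights a = sin((1−f)δ)/sin δ ≈ 0.835, b = sin(fδ)/sin δ ≈ 0.692.
p = a·p₁ + b·p₂ ≈ (0.846, 0.436, 0.308); φ = arcsin(p_z) ≈ 17.95°, λ = atan2(p_y, p_x) ≈ 27.26°.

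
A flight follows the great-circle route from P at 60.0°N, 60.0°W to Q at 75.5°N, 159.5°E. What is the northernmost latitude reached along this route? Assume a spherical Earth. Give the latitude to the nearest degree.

The great circle lies in the plane with unit normal n̂ = (p₁ × p₂)/|p₁ × p₂|.
Here n̂_z ≈ -0.119; the vertex latitude is φ_max = arccos|n̂_z| ≈ 83.2°.

≈ 83°N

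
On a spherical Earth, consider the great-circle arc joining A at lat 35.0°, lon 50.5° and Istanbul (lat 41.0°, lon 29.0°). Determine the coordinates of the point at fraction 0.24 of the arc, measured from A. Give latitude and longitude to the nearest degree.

Write both endpoints as unit vectors p₁, p₂ with components (cos φ cos λ, cos φ sin λ, sin φ).
The central angle between the endpoints is δ = arccos(p₁·p₂) ≈ 0.313 rad (17.9°).
Interpolate at f = 0.24 with slerp weights a = sin((1−f)δ)/sin δ ≈ 0.765, b = sin(fδ)/sin δ ≈ 0.244.
p = a·p₁ + b·p₂ ≈ (0.560, 0.573, 0.599); φ = arcsin(p_z) ≈ 36.79°, λ = atan2(p_y, p_x) ≈ 45.67°.

≈ lat 37°, lon 46°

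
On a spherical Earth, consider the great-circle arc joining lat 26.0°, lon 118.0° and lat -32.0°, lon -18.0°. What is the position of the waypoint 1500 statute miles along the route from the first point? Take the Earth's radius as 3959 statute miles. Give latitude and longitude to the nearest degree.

The haversine formula gives a central angle δ ≈ 2.466 rad (141.3°) between the endpoints. The total great-circle distance is δ·R ≈ 2.466 × 3959 ≈ 9765 mi, so the target fraction is f = 1500/9765 ≈ 0.154.
Interpolate at f ≈ 0.154 with slerp weights a = sin((1−f)δ)/sin δ ≈ 1.391, b = sin(fδ)/sin δ ≈ 0.592.
p = a·p₁ + b·p₂ ≈ (-0.110, 0.949, 0.296); φ = arcsin(p_z) ≈ 17.23°, λ = atan2(p_y, p_x) ≈ 96.59°.

≈ lat 17°, lon 97°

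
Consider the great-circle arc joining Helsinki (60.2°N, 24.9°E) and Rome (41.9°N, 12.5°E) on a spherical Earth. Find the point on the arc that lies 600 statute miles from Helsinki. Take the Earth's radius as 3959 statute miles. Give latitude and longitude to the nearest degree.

≈ (52°N, 18°E)

Write both endpoints as unit vectors p₁, p₂ with components (cos φ cos λ, cos φ sin λ, sin φ).
The central angle between the endpoints is δ = arccos(p₁·p₂) ≈ 0.346 rad (19.8°). The total great-circle distance is δ·R ≈ 0.346 × 3959 ≈ 1369 mi, so the target fraction is f = 600/1369 ≈ 0.438.
Interpolate at f ≈ 0.438 with slerp weights a = sin((1−f)δ)/sin δ ≈ 0.570, b = sin(fδ)/sin δ ≈ 0.445.
p = a·p₁ + b·p₂ ≈ (0.580, 0.191, 0.792); φ = arcsin(p_z) ≈ 52.34°, λ = atan2(p_y, p_x) ≈ 18.21°.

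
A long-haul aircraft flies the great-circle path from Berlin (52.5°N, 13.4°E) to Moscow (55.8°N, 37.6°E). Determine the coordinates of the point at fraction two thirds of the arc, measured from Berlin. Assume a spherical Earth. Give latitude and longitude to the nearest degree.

≈ 55°N, 29°E

Convert each endpoint to a unit vector on the sphere (x = cos φ cos λ, y = cos φ sin λ, z = sin φ).
The central angle between the endpoints is δ = arccos(p₁·p₂) ≈ 0.253 rad (14.5°).
Interpolate at f = 2/3 with slerp weights a = sin((1−f)δ)/sin δ ≈ 0.337, b = sin(fδ)/sin δ ≈ 0.671.
p = a·p₁ + b·p₂ ≈ (0.498, 0.277, 0.822); φ = arcsin(p_z) ≈ 55.25°, λ = atan2(p_y, p_x) ≈ 29.13°.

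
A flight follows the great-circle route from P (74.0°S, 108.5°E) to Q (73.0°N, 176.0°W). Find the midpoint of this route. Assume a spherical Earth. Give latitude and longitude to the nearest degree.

Write both endpoints as unit vectors p₁, p₂ with components (cos φ cos λ, cos φ sin λ, sin φ).
The central angle between the endpoints is δ = arccos(p₁·p₂) ≈ 2.688 rad (154.0°).
Interpolate at f = 1/2 with slerp weights a = sin((1−f)δ)/sin δ ≈ 2.226, b = sin(fδ)/sin δ ≈ 2.226.
p = a·p₁ + b·p₂ ≈ (-0.844, 0.536, -0.011); φ = arcsin(p_z) ≈ -0.63°, λ = atan2(p_y, p_x) ≈ 147.56°.

≈ (1°S, 148°E)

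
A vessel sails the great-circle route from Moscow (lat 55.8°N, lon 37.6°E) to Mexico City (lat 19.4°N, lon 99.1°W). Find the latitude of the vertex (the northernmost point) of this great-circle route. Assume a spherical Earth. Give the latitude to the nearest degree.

The great circle lies in the plane with unit normal n̂ = (p₁ × p₂)/|p₁ × p₂|.
Here n̂_z ≈ -0.366; the vertex latitude is φ_max = arccos|n̂_z| ≈ 68.5°.
Check via Clairaut: cos φ_max = |cos φ₁| · sin C = cos(55.8°)·sin(40.6°) ≈ 0.366, again giving ≈ 68.5°.

≈ 69°N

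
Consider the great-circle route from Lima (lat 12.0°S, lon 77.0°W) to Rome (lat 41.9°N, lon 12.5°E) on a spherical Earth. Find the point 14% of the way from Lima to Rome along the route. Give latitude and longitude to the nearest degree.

From cos δ = sin φ₁ sin φ₂ + cos φ₁ cos φ₂ cos Δλ, the central angle is δ ≈ 1.704 rad (97.6°).
Interpolate at f = 0.14 with slerp weights a = sin((1−f)δ)/sin δ ≈ 1.003, b = sin(fδ)/sin δ ≈ 0.238.
p = a·p₁ + b·p₂ ≈ (0.394, -0.918, -0.049); φ = arcsin(p_z) ≈ -2.83°, λ = atan2(p_y, p_x) ≈ -66.77°.

≈ lat 3°S, lon 67°W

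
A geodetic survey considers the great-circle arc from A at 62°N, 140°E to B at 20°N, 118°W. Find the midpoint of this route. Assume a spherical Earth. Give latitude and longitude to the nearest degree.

Write both endpoints as unit vectors p₁, p₂ with components (cos φ cos λ, cos φ sin λ, sin φ).
The central angle between the endpoints is δ = arccos(p₁·p₂) ≈ 1.359 rad (77.9°).
Interpolate at f = 1/2 with slerp weights a = sin((1−f)δ)/sin δ ≈ 0.643, b = sin(fδ)/sin δ ≈ 0.643.
p = a·p₁ + b·p₂ ≈ (-0.515, -0.339, 0.787); φ = arcsin(p_z) ≈ 51.94°, λ = atan2(p_y, p_x) ≈ -146.60°.

≈ 52°N, 147°W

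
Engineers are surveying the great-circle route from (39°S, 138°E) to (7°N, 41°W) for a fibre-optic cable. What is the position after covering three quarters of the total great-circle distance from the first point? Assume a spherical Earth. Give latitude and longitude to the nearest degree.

≈ (30°S, 40°W)

Convert each endpoint to a unit vector on the sphere (x = cos φ cos λ, y = cos φ sin λ, z = sin φ).
The central angle between the endpoints is δ = arccos(p₁·p₂) ≈ 2.583 rad (148.0°).
Interpolate at f = 3/4 with slerp weights a = sin((1−f)δ)/sin δ ≈ 1.135, b = sin(fδ)/sin δ ≈ 1.761.
p = a·p₁ + b·p₂ ≈ (0.664, -0.557, -0.500); φ = arcsin(p_z) ≈ -29.98°, λ = atan2(p_y, p_x) ≈ -39.98°.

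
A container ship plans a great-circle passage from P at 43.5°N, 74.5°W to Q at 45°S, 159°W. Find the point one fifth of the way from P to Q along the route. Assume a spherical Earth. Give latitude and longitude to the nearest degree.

Convert each endpoint to a unit vector on the sphere (x = cos φ cos λ, y = cos φ sin λ, z = sin φ).
The central angle between the endpoints is δ = arccos(p₁·p₂) ≈ 2.024 rad (115.9°).
Interpolate at f = 1/5 with slerp weights a = sin((1−f)δ)/sin δ ≈ 1.111, b = sin(fδ)/sin δ ≈ 0.438.
p = a·p₁ + b·p₂ ≈ (-0.074, -0.887, 0.455); φ = arcsin(p_z) ≈ 27.06°, λ = atan2(p_y, p_x) ≈ -94.75°.

≈ 27°N, 95°W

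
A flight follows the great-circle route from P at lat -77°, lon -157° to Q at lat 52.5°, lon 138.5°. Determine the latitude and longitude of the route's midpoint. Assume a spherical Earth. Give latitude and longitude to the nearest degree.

Write both endpoints as unit vectors p₁, p₂ with components (cos φ cos λ, cos φ sin λ, sin φ).
The central angle between the endpoints is δ = arccos(p₁·p₂) ≈ 2.366 rad (135.6°).
Interpolate at f = 1/2 with slerp weights a = sin((1−f)δ)/sin δ ≈ 1.322, b = sin(fδ)/sin δ ≈ 1.322.
p = a·p₁ + b·p₂ ≈ (-0.877, 0.417, -0.239); φ = arcsin(p_z) ≈ -13.85°, λ = atan2(p_y, p_x) ≈ 154.55°.

≈ lat -14°, lon 155°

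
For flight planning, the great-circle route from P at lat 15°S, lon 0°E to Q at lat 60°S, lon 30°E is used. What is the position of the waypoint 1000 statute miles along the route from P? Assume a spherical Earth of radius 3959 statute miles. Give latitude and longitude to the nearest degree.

≈ lat 29°S, lon 5°E

Convert each endpoint to a unit vector on the sphere (x = cos φ cos λ, y = cos φ sin λ, z = sin φ).
The central angle between the endpoints is δ = arccos(p₁·p₂) ≈ 0.873 rad (50.0°). The total great-circle distance is δ·R ≈ 0.873 × 3959 ≈ 3457 mi, so the target fraction is f = 1000/3457 ≈ 0.289.
Interpolate at f ≈ 0.289 with slerp weights a = sin((1−f)δ)/sin δ ≈ 0.759, b = sin(fδ)/sin δ ≈ 0.326.
p = a·p₁ + b·p₂ ≈ (0.874, 0.082, -0.479); φ = arcsin(p_z) ≈ -28.61°, λ = atan2(p_y, p_x) ≈ 5.33°.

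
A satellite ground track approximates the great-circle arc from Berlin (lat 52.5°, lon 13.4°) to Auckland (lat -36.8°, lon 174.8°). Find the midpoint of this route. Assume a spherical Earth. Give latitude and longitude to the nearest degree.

Convert each endpoint to a unit vector on the sphere (x = cos φ cos λ, y = cos φ sin λ, z = sin φ).
The central angle between the endpoints is δ = arccos(p₁·p₂) ≈ 2.785 rad (159.6°).
Interpolate at f = 1/2 with slerp weights a = sin((1−f)δ)/sin δ ≈ 2.822, b = sin(fδ)/sin δ ≈ 2.822.
p = a·p₁ + b·p₂ ≈ (-0.579, 0.603, 0.548); φ = arcsin(p_z) ≈ 33.26°, λ = atan2(p_y, p_x) ≈ 133.85°.

≈ lat 33°, lon 134°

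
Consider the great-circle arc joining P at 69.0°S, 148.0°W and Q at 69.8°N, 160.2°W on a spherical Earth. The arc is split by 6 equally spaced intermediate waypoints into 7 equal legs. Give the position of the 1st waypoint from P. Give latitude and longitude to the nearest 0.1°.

≈ 49.2°S, 151.3°W

Convert each endpoint to a unit vector on the sphere (x = cos φ cos λ, y = cos φ sin λ, z = sin φ).
The central angle between the endpoints is δ = arccos(p₁·p₂) ≈ 2.427 rad (139.0°).
Interpolate at f = 1/7 with slerp weights a = sin((1−f)δ)/sin δ ≈ 1.332, b = sin(fδ)/sin δ ≈ 0.518.
p = a·p₁ + b·p₂ ≈ (-0.573, -0.314, -0.757); φ = arcsin(p_z) ≈ -49.20°, λ = atan2(p_y, p_x) ≈ -151.32°.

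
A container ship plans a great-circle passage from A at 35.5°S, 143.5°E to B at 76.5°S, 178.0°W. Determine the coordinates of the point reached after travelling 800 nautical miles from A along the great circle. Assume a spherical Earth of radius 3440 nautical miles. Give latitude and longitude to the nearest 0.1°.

Write both endpoints as unit vectors p₁, p₂ with components (cos φ cos λ, cos φ sin λ, sin φ).
The central angle between the endpoints is δ = arccos(p₁·p₂) ≈ 0.776 rad (44.5°). The total great-circle distance is δ·R ≈ 0.776 × 3440 ≈ 2671 nmi, so the target fraction is f = 800/2671 ≈ 0.300.
Interpolate at f ≈ 0.300 with slerp weights a = sin((1−f)δ)/sin δ ≈ 0.738, b = sin(fδ)/sin δ ≈ 0.329.
p = a·p₁ + b·p₂ ≈ (-0.560, 0.355, -0.749); φ = arcsin(p_z) ≈ -48.47°, λ = atan2(p_y, p_x) ≈ 147.63°.

≈ 48.5°S, 147.6°E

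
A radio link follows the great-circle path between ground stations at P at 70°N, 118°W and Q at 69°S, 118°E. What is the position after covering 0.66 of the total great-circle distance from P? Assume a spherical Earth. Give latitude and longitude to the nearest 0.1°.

≈ 23.3°S, 169.0°E

From cos δ = sin φ₁ sin φ₂ + cos φ₁ cos φ₂ cos Δλ, the central angle is δ ≈ 2.811 rad (161.1°).
Interpolate at f = 0.66 with slerp weights a = sin((1−f)δ)/sin δ ≈ 2.515, b = sin(fδ)/sin δ ≈ 2.956.
p = a·p₁ + b·p₂ ≈ (-0.901, 0.176, -0.396); φ = arcsin(p_z) ≈ -23.33°, λ = atan2(p_y, p_x) ≈ 168.96°.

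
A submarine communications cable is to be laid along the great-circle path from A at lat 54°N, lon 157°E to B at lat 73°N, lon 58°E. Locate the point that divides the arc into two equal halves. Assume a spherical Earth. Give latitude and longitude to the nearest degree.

≈ lat 71°N, lon 129°E

Write both endpoints as unit vectors p₁, p₂ with components (cos φ cos λ, cos φ sin λ, sin φ).
The central angle between the endpoints is δ = arccos(p₁·p₂) ≈ 0.728 rad (41.7°).
Interpolate at f = 1/2 with slerp weights a = sin((1−f)δ)/sin δ ≈ 0.535, b = sin(fδ)/sin δ ≈ 0.535.
p = a·p₁ + b·p₂ ≈ (-0.207, 0.256, 0.944); φ = arcsin(p_z) ≈ 70.82°, λ = atan2(p_y, p_x) ≈ 128.95°.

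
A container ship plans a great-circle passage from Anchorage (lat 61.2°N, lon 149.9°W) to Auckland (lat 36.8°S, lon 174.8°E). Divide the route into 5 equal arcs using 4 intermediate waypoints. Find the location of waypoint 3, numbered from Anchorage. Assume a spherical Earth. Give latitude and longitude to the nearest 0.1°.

Write both endpoints as unit vectors p₁, p₂ with components (cos φ cos λ, cos φ sin λ, sin φ).
The central angle between the endpoints is δ = arccos(p₁·p₂) ≈ 1.782 rad (102.1°).
Interpolate at f = 3/5 with slerp weights a = sin((1−f)δ)/sin δ ≈ 0.669, b = sin(fδ)/sin δ ≈ 0.897.
p = a·p₁ + b·p₂ ≈ (-0.994, -0.097, 0.049); φ = arcsin(p_z) ≈ 2.81°, λ = atan2(p_y, p_x) ≈ -174.45°.

≈ lat 2.8°N, lon 174.5°W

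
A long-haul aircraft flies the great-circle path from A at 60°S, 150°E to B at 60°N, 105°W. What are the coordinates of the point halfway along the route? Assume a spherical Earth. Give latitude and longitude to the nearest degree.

Write both endpoints as unit vectors p₁, p₂ with components (cos φ cos λ, cos φ sin λ, sin φ).
The central angle between the endpoints is δ = arccos(p₁·p₂) ≈ 2.523 rad (144.6°).
Interpolate at f = 1/2 with slerp weights a = sin((1−f)δ)/sin δ ≈ 1.643, b = sin(fδ)/sin δ ≈ 1.643.
p = a·p₁ + b·p₂ ≈ (-0.924, -0.383, 0.000); φ = arcsin(p_z) ≈ 0.00°, λ = atan2(p_y, p_x) ≈ -157.50°.

≈ 0°N, 158°W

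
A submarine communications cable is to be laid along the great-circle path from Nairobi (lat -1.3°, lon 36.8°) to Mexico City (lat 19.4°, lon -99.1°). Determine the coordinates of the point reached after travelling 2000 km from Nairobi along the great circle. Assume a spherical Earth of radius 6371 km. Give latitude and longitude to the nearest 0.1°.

Write both endpoints as unit vectors p₁, p₂ with components (cos φ cos λ, cos φ sin λ, sin φ).
The central angle between the endpoints is δ = arccos(p₁·p₂) ≈ 2.325 rad (133.2°). The total great-circle distance is δ·R ≈ 2.325 × 6371 ≈ 14813 km, so the target fraction is f = 2000/14813 ≈ 0.135.
Interpolate at f ≈ 0.135 with slerp weights a = sin((1−f)δ)/sin δ ≈ 1.241, b = sin(fδ)/sin δ ≈ 0.424.
p = a·p₁ + b·p₂ ≈ (0.930, 0.349, 0.113); φ = arcsin(p_z) ≈ 6.46°, λ = atan2(p_y, p_x) ≈ 20.55°.

≈ lat 6.5°, lon 20.5°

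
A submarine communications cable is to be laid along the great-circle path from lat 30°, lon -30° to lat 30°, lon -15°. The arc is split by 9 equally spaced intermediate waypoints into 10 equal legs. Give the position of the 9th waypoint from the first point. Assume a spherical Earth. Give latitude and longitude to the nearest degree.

≈ lat 30°, lon -16°

Write both endpoints as unit vectors p₁, p₂ with components (cos φ cos λ, cos φ sin λ, sin φ).
The central angle between the endpoints is δ = arccos(p₁·p₂) ≈ 0.227 rad (13.0°).
Interpolate at f = 9/10 with slerp weights a = sin((1−f)δ)/sin δ ≈ 0.101, b = sin(fδ)/sin δ ≈ 0.901.
p = a·p₁ + b·p₂ ≈ (0.830, -0.246, 0.501); φ = arcsin(p_z) ≈ 30.08°, λ = atan2(p_y, p_x) ≈ -16.50°.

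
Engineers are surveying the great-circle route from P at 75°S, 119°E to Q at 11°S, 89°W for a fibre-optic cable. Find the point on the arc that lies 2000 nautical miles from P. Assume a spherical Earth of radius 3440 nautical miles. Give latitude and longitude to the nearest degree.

≈ 69°S, 106°W

Write both endpoints as unit vectors p₁, p₂ with components (cos φ cos λ, cos φ sin λ, sin φ).
The central angle between the endpoints is δ = arccos(p₁·p₂) ≈ 1.611 rad (92.3°). The total great-circle distance is δ·R ≈ 1.611 × 3440 ≈ 5541 nmi, so the target fraction is f = 2000/5541 ≈ 0.361.
Interpolate at f ≈ 0.361 with slerp weights a = sin((1−f)δ)/sin δ ≈ 0.858, b = sin(fδ)/sin δ ≈ 0.550.
p = a·p₁ + b·p₂ ≈ (-0.098, -0.345, -0.933); φ = arcsin(p_z) ≈ -68.96°, λ = atan2(p_y, p_x) ≈ -105.88°.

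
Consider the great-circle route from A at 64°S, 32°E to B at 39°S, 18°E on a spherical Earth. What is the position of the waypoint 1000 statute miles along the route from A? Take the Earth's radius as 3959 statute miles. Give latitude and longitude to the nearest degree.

Convert each endpoint to a unit vector on the sphere (x = cos φ cos λ, y = cos φ sin λ, z = sin φ).
The central angle between the endpoints is δ = arccos(p₁·p₂) ≈ 0.460 rad (26.3°). The total great-circle distance is δ·R ≈ 0.460 × 3959 ≈ 1820 mi, so the target fraction is f = 1000/1820 ≈ 0.549.
Interpolate at f ≈ 0.549 with slerp weights a = sin((1−f)δ)/sin δ ≈ 0.463, b = sin(fδ)/sin δ ≈ 0.563.
p = a·p₁ + b·p₂ ≈ (0.589, 0.243, -0.771); φ = arcsin(p_z) ≈ -50.45°, λ = atan2(p_y, p_x) ≈ 22.43°.

≈ 50°S, 22°E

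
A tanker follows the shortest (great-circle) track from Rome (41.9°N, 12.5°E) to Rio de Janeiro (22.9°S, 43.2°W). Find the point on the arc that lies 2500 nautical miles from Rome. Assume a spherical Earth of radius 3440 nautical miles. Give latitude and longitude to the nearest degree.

From cos δ = sin φ₁ sin φ₂ + cos φ₁ cos φ₂ cos Δλ, the central angle is δ ≈ 1.444 rad (82.7°). The total great-circle distance is δ·R ≈ 1.444 × 3440 ≈ 4967 nmi, so the target fraction is f = 2500/4967 ≈ 0.503.
Interpolate at f ≈ 0.503 with slerp weights a = sin((1−f)δ)/sin δ ≈ 0.663, b = sin(fδ)/sin δ ≈ 0.670.
p = a·p₁ + b·p₂ ≈ (0.931, -0.316, 0.182); φ = arcsin(p_z) ≈ 10.48°, λ = atan2(p_y, p_x) ≈ -18.72°.

≈ 10°N, 19°W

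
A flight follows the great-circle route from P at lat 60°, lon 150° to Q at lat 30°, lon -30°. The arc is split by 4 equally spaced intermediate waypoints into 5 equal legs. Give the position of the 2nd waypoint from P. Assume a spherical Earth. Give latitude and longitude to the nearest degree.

Convert each endpoint to a unit vector on the sphere (x = cos φ cos λ, y = cos φ sin λ, z = sin φ).
The central angle between the endpoints is δ = arccos(p₁·p₂) ≈ 1.571 rad (90.0°).
Interpolate at f = 2/5 with slerp weights a = sin((1−f)δ)/sin δ ≈ 0.809, b = sin(fδ)/sin δ ≈ 0.588.
p = a·p₁ + b·p₂ ≈ (0.091, -0.052, 0.995); φ = arcsin(p_z) ≈ 84.00°, λ = atan2(p_y, p_x) ≈ -30.00°.

≈ lat 84°, lon -30°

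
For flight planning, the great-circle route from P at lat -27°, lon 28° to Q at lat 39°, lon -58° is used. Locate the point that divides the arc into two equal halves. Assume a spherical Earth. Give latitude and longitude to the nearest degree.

From cos δ = sin φ₁ sin φ₂ + cos φ₁ cos φ₂ cos Δλ, the central angle is δ ≈ 1.810 rad (103.7°).
Interpolate at f = 1/2 with slerp weights a = sin((1−f)δ)/sin δ ≈ 0.810, b = sin(fδ)/sin δ ≈ 0.810.
p = a·p₁ + b·p₂ ≈ (0.970, -0.195, 0.142); φ = arcsin(p_z) ≈ 8.16°, λ = atan2(p_y, p_x) ≈ -11.36°.

≈ lat 8°, lon -11°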